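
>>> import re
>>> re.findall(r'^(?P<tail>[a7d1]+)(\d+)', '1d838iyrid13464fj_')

[('1d', '838')]

2 groups means the one result is a tuple of 2 captured strings — 1 here.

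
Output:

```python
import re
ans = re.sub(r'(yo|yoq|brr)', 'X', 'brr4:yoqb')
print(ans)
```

X4:Xqb

Alternation tries branches left to right and keeps the first one that lets the overall match succeed at that position.
Matches: at [0:3] → 'brr'; at [5:7] → 'yo'.
`sub` substitutes 'X' at each match site.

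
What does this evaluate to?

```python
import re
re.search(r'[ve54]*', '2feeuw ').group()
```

''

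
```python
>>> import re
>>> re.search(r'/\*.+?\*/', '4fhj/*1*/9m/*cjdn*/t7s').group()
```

'/*1*/'

Unlike `match`, `search` isn't anchored — it looks for the pattern anywhere in the string.
The match spans [4:9] → '/*1*/'.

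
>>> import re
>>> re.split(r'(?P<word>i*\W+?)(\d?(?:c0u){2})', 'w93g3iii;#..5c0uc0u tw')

['w93g3', 'iii;#..', '5c0uc0u', ' tw']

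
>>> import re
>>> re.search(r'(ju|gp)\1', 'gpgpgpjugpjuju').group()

'gpgp'

The backreference `\1` re-matches whatever the first group consumed, character for character.
Unlike `match`, `search` isn't anchored — it looks for the pattern anywhere in the string.
The match spans [0:4] → 'gpgp'.
Captured: group 1 = 'gp'.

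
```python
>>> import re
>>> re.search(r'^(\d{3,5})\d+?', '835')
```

Pattern: anchored at the start of the string; then 3 to 5 of a digit (captured); then one or more of a digit (lazy).
`re.search` scans for the first position where the pattern succeeds.
Here the pattern never matches, so the call returns None.

None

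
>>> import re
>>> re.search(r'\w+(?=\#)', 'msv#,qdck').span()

The lookaround is zero-width — it requires the adjacent text to match without consuming it, so the asserted text isn't part of the match.
The match spans [0:3] → 'msv'.

(0, 3)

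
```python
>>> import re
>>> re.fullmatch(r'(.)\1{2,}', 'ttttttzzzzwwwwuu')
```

None

For `fullmatch`, every character of the input must be accounted for by the pattern.
Here there's no way to consume every character, so the call returns None.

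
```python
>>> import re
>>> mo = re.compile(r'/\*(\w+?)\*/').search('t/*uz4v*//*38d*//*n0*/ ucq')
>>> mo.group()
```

Unlike `match`, `search` isn't anchored — it looks for the pattern anywhere in the string.
The match spans [1:9] → '/*uz4v*/'.
Captured: group 1 = 'uz4v'.

'/*uz4v*/'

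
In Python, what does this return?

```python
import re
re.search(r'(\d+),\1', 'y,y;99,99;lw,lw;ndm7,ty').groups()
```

('99',)

`\1` has to match the exact text group 1 already captured.
`re.search` scans for the first position where the pattern succeeds.
The match spans [4:9] → '99,99'.
Captured: group 1 = '99'.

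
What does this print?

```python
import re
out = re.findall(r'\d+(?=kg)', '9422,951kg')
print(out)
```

['951']

The `(?=…)`/`(?<=…)` assertion just peeks at neighbouring text; it doesn't advance the match position.
Matches: at [5:8] → '951'.
With no groups in the pattern, `findall` gives back each whole match — 1 here.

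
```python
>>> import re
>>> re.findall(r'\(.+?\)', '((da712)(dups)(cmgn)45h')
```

['((da712)', '(dups)', '(cmgn)']

Scanning left to right: at [0:8] → '((da712)'; at [8:14] → '(dups)'; at [14:20] → '(cmgn)'.
With no groups in the pattern, `findall` gives back each whole match — 3 here.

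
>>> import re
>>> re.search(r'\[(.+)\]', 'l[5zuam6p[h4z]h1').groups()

Unlike `match`, `search` isn't anchored — it looks for the pattern anywhere in the string.
The match spans [1:14] → '[5zuam6p[h4z]'.
Captured: group 1 = '5zuam6p[h4z'.

('5zuam6p[h4z',)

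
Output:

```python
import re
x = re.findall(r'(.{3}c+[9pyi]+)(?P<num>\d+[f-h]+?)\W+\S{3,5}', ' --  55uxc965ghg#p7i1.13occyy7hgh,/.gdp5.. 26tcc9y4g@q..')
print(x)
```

[('5uxc9', '65ghg'), ('13occyy', '7hgh'), ('26tcc9y', '4g')]

This matches exactly 3 of any character, then one or more of a literal 'c', then one or more of one of [9pyi] (captured); then one or more of a digit, then one or more of a character in [f-h] (lazy) (captured as 'num'); then one or more of a non-word character, then 3 to 5 of a non-whitespace character.
`findall` packs the 2 group values into a tuple for every match.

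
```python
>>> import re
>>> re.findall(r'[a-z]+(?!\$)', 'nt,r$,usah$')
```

Because the assertion is negative and zero-width, positions next to the forbidden text are skipped.
`findall` yields the raw match text (2 of them) because the pattern has no groups.

['nt', 'usa']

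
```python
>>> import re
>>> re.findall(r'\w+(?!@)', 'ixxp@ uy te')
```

A negative assertion filters positions out without eating any characters.
`findall` yields the raw match text (3 of them) because the pattern has no groups.

['ixx', 'uy', 'te']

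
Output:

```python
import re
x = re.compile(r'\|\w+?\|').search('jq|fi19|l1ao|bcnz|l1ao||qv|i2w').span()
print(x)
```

(2, 8)

`search` walks the string left to right and returns the first match it finds.
The match spans [2:8] → '|fi19|'.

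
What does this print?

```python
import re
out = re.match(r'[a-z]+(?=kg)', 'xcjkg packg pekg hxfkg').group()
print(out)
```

Lookahead/lookbehind check context without consuming it, so the matched span excludes the asserted characters.
`match` is anchored at position 0; if the pattern doesn't fit there, it returns None.
The match spans [0:3] → 'xcj'.

xcj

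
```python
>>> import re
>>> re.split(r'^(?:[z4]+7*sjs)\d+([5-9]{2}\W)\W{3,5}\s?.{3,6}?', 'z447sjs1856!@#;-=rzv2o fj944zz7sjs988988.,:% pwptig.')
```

['', '56!', '2o fj944zz7sjs988988.,:% pwptig.']

This matches anchored at the start of the string; then one or more of one of [z4], then zero or more of the literal '7', then the literal 'sjs' (non-capturing group); then one or more of a digit; then exactly 2 of a character in [5-9], then a non-word character (captured); then 3 to 5 of a non-word character; then optionally whitespace, then 3 to 6 of any character (lazy).
With the lazy modifier that quantifier settles for the fewest repetitions that let the rest of the pattern succeed (the atoms after it are unaffected and can still be greedy).
Matches to split on: at [0:20] → 'z447sjs1856!@#;-=rzv'.
The group in the pattern means `split` returns the separators' captures alongside the pieces.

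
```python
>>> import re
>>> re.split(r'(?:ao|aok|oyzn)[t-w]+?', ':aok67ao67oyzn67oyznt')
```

The string is cut at each match, leaving 2 pieces.

[':aok67ao67oyzn67', '']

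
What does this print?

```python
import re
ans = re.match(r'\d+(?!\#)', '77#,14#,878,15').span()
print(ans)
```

(0, 1)

`re.match` won't scan ahead — the pattern has to work from the very first character.
The match spans [0:1] → '7'.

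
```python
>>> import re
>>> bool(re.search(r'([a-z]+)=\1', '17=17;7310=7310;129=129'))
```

False

After group 1 captures some text, `\1` only succeeds where that same text appears again.
`search` walks the string left to right and returns the first match it finds.
Here the pattern never matches, so the call returns None, and `bool(None)` is False.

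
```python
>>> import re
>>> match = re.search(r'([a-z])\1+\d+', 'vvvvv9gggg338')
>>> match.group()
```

'vvvvv9'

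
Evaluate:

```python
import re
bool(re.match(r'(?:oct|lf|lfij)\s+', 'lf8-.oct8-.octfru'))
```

False

`match` is anchored at position 0; if the pattern doesn't fit there, it returns None.
Here the pattern fails at index 0, so the call returns None, and `bool(None)` is False.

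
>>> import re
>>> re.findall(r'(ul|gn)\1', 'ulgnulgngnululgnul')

['gn', 'ul']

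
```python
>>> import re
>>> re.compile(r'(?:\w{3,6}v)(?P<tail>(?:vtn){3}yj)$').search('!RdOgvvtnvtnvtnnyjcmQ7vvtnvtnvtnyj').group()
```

'yjcmQ7vvtnvtnvtnyj'

The pattern matches 3 to 6 of a word character, then the literal 'v' (non-capturing group); then the literal 'vtn' repeated 3 times, then the literal 'yj' (captured as 'tail'); then anchored at the end.
Unlike `match`, `search` isn't anchored — it looks for the pattern anywhere in the string.
The match spans [16:34] → 'yjcmQ7vvtnvtnvtnyj'.
Captured: group 1 = 'vtnvtnvtnyj'.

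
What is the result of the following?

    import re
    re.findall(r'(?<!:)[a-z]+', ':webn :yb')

The negative lookaround is zero-width — it rules out positions where the adjacent text would match, without consuming anything.
Walking the string: at [2:5] → 'ebn'; at [8:9] → 'b'.
No capturing groups, so `findall` returns the 2 full match strings.

['ebn', 'b']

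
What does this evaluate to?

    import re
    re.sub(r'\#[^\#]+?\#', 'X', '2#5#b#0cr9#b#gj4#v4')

'2XbXbXv4'

Matches: at [1:4] → '#5#'; at [5:11] → '#0cr9#'; at [12:17] → '#gj4#'.
Every occurrence is swapped for 'X'.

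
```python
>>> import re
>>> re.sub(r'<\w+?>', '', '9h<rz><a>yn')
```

Every occurrence is swapped for ''.

'9hyn'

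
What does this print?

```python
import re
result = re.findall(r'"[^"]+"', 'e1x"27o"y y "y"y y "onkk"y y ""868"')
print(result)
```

['"27o"', '"y"', '"onkk"', '"868"']

Matches: at [3:8] → '"27o"'; at [12:15] → '"y"'; at [19:25] → '"onkk"'; at [30:35] → '"868"'.
With no groups in the pattern, `findall` gives back each whole match — 4 here.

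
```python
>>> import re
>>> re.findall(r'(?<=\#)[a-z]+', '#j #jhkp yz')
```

The `(?=…)`/`(?<=…)` assertion just peeks at neighbouring text; it doesn't advance the match position.
Since nothing is captured, `findall` lists the 2 matched substrings directly.

['j', 'jhkp']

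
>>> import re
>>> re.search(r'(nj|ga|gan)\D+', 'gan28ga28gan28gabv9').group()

'gan'

`re.search` tries every starting position until one works.
The match spans [0:3] → 'gan'.
Captured: group 1 = 'ga'.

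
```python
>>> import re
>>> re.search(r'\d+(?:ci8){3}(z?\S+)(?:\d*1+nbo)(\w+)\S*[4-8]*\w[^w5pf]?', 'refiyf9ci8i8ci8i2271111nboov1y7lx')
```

None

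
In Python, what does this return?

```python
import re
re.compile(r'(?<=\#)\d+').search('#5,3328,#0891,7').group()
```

Because the assertion is zero-width, the text it checks is not consumed and won't appear in the result.
`re.search` tries every starting position until one works.
The match spans [1:2] → '5'.

'5'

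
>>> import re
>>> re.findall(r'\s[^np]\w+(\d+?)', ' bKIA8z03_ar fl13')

['3', '3']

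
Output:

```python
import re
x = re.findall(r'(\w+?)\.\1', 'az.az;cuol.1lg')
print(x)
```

After group 1 captures some text, `\1` only succeeds where that same text appears again.
Walking the string: at [0:5] match 'az.az', group 1 = 'az'.
`findall` collects group 1 from the one match (1 total).

['az']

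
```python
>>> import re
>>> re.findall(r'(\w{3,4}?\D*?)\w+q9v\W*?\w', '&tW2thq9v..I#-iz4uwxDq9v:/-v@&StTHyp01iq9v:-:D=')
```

['tW2', 'iz4', 'StT']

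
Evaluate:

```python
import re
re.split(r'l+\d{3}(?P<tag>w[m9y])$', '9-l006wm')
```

Pattern: one or more of a literal 'l'; then exactly 3 of a digit; then the literal 'w', then one of [m9y] (captured as 'tag'); then anchored at the end.
Matches to split on: at [2:8] → 'l006wm'.
With a capturing group present, the delimiter's captured portion is kept in the result list.

['9-', 'wm', '']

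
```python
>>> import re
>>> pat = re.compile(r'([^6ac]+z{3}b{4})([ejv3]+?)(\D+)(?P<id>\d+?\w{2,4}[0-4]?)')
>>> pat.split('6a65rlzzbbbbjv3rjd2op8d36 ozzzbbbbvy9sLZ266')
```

['6a65rlzzbbbbjv3rjd2op8d36', ' ozzzbbbb', 'v', 'y', '9sLZ2', '66']

The pattern matches one or more of any character except [6ac], then exactly 3 of the literal 'z', then exactly 4 of the literal 'b' (captured); then one or more of one of [ejv3] (lazy) (captured); then one or more of a non-digit (captured); then one or more of a digit (lazy), then 2 to 4 of a word character, then optionally a character in [0-4] (captured as 'id').
Matches to split on: at [25:41] → ' ozzzbbbbvy9sLZ2'.
With a capturing group present, the delimiter's captured portion is kept in the result list.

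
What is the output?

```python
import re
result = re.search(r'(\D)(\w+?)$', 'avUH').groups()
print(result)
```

('a', 'vUH')

The match spans [0:4] → 'avUH'.
Captured: group 1 = 'a', group 2 = 'vUH'.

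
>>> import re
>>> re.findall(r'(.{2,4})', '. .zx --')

The pattern matches 2 to 4 of any character (captured).
Walking the string: at [0:4] match '. .z', group 1 = '. .z'; at [4:8] match 'x --', group 1 = 'x --'.
`findall` collects group 1 from each match (2 total).

['. .z', 'x --']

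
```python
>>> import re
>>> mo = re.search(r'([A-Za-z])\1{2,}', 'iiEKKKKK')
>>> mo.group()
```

'KKKKK'

`\1` has to match the exact text group 1 already captured.
Unlike `match`, `search` isn't anchored — it looks for the pattern anywhere in the string.
The match spans [3:8] → 'KKKKK'.
Captured: group 1 = 'K'.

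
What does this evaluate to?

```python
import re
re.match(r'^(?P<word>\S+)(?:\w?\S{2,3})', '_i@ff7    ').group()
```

'_i@ff7'

This matches anchored at the start of the string; then one or more of a non-whitespace character (captured as 'word'); then optionally a word character, then 2 to 3 of a non-whitespace character (non-capturing group).
`re.match` only tries the pattern at the start of the string.
The match spans [0:6] → '_i@ff7'.
Captured: group 1 = '_i@f'.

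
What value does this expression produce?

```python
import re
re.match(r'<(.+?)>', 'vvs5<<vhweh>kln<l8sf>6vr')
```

`re.match` won't scan ahead — the pattern has to work from the very first character.
Here position 0 doesn't satisfy it, so the call returns None.

None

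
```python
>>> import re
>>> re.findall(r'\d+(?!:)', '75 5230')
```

['75', '5230']

`(?!…)`/`(?<!…)` only lets a position through if the neighbouring text does NOT match; no characters are consumed.
No capturing groups, so `findall` returns the 2 full match strings.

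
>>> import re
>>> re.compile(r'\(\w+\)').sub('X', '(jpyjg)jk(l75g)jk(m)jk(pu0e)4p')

'XjkXjkXjkX4p'

Matches: at [0:7] → '(jpyjg)'; at [9:15] → '(l75g)'; at [17:20] → '(m)'; at [22:28] → '(pu0e)'.
Each match is replaced by 'X'.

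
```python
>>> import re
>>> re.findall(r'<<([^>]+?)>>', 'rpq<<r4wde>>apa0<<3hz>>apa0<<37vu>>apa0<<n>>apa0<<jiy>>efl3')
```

['r4wde', '3hz', '37vu', 'n', 'jiy']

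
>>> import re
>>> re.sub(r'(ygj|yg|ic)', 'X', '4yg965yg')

Matches: at [1:3] → 'yg'; at [6:8] → 'yg'.
Every occurrence is swapped for 'X'.

'4X965X'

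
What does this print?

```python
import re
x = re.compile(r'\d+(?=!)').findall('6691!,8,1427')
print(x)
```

['6691']

The lookaround is zero-width — it requires the adjacent text to match without consuming it, so the asserted text isn't part of the match.
Matches: at [0:4] → '6691'.
With no groups in the pattern, `findall` gives back each whole match — 1 here.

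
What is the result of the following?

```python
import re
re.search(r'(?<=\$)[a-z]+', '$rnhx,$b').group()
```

The `(?=…)`/`(?<=…)` assertion just peeks at neighbouring text; it doesn't advance the match position.
The match spans [1:5] → 'rnhx'.

'rnhx'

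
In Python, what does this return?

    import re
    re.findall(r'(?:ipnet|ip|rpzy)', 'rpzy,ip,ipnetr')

['rpzy', 'ip', 'ipnet']

The regex engine tests alternatives in the order written; an earlier branch that matches wins even if a later one would match more.
Walking the string: at [0:4] → 'rpzy'; at [5:7] → 'ip'; at [8:13] → 'ipnet'.
Since nothing is captured, `findall` lists the 3 matched substrings directly.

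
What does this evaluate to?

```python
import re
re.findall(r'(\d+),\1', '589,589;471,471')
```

['589', '471']

The backreference `\1` re-matches whatever the first group consumed, character for character.
Matches: at [0:7] match '589,589', group 1 = '589'; at [8:15] match '471,471', group 1 = '471'.
One capturing group, so `findall` returns just the captured substring from each match — 2 in all.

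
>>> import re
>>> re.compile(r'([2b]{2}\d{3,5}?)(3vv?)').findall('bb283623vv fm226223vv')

[('bb28362', '3vv'), ('22622', '3vv')]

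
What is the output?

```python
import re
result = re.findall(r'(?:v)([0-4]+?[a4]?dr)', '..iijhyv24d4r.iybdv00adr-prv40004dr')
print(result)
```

['00adr', '40004dr']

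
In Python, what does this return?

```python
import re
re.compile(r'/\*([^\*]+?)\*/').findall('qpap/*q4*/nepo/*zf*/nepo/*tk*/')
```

Because there's exactly one group, `findall` drops the full match and keeps group 1 from each hit.

['q4', 'zf', 'tk']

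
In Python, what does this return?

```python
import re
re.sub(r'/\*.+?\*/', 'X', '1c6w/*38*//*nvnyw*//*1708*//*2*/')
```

'1c6wXXXX'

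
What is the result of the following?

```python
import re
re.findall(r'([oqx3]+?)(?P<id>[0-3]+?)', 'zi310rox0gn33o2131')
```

This matches one or more of one of [oqx3] (lazy) (captured); then one or more of a character in [0-3] (lazy) (captured as 'id').
With the lazy modifier that quantifier settles for the fewest repetitions that let the rest of the pattern succeed (the atoms after it are unaffected and can still be greedy).
Walking the string: at [2:4] match '31', groups = ('3', '1'); at [6:9] match 'ox0', groups = ('ox', '0'); at [11:13] match '33', groups = ('3', '3'); at [13:15] match 'o2', groups = ('o', '2'); at [16:18] match '31', groups = ('3', '1').
With 2 capturing groups, `findall` returns a 2-tuple per match.

[('3', '1'), ('ox', '0'), ('3', '3'), ('o', '2'), ('3', '1')]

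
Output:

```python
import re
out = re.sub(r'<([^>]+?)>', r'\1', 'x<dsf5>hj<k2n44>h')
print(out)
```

Matches: at [1:7] → '<dsf5>'; at [9:16] → '<k2n44>'.
`\1` in the replacement pulls in group 1's text for each match.

xdsf5hjk2n44h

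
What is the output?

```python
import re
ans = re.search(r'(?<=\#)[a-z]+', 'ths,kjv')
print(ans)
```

Lookahead/lookbehind check context without consuming it, so the matched span excludes the asserted characters.
`re.search` scans for the first position where the pattern succeeds.
Here no position works, so the call returns None.

None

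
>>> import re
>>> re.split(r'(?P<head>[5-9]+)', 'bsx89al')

['bsx', '89', 'al']

Pattern: one or more of a character in [5-9] (captured as 'head').
Matches to split on: at [3:5] → '89'.
`re.split` interleaves the captured-group text with the surrounding fragments.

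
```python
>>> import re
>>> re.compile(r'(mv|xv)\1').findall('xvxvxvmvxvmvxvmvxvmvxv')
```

A backreference is literal: `\1` must see the identical characters the first group matched.
Matches: at [0:4] match 'xvxv', group 1 = 'xv'.
One capturing group, so `findall` returns just the captured substring from the one match — 1 in all.

['xv']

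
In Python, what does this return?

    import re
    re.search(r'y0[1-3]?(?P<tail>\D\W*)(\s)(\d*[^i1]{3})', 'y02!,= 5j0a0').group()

'y02!,= 5j0a'

This matches the literal 'y0', then optionally a character in [1-3]; then a non-digit, then zero or more of a non-word character (captured as 'tail'); then whitespace (captured); then zero or more of a digit, then exactly 3 of any character except [i1] (captured).
Unlike `match`, `search` isn't anchored — it looks for the pattern anywhere in the string.
The match spans [0:11] → 'y02!,= 5j0a'.
Captured: group 1 = '!,=', group 2 = ' ', group 3 = '5j0a'.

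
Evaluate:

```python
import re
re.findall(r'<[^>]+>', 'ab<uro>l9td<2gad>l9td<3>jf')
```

`findall` yields the raw match text (3 of them) because the pattern has no groups.

['<uro>', '<2gad>', '<3>']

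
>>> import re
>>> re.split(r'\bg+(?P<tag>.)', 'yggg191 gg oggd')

['yggg191 ', ' ', 'oggd']

This matches a word boundary (`\b`, zero-width); then one or more of a literal 'g'; then any character (captured as 'tag').
Matches to split on: at [8:11] → 'gg '.
With a capturing group present, the delimiter's captured portion is kept in the result list.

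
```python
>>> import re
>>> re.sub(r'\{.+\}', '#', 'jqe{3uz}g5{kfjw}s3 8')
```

'jqe#s3 8'

Each match is replaced by '#'.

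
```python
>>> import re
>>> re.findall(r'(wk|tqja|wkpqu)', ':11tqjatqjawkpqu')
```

Alternation tries branches left to right and keeps the first one that lets the overall match succeed at that position.
Walking the string: at [3:7] match 'tqja', group 1 = 'tqja'; at [7:11] match 'tqja', group 1 = 'tqja'; at [11:13] match 'wk', group 1 = 'wk'.
With a single group, `findall` returns only what that group captured — 3 items.

['tqja', 'tqja', 'wk']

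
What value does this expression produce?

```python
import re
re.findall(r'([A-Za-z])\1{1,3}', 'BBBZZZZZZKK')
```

A backreference is literal: `\1` must see the identical characters the first group matched.
Walking the string: at [0:3] match 'BBB', group 1 = 'B'; at [3:7] match 'ZZZZ', group 1 = 'Z'; at [7:9] match 'ZZ', group 1 = 'Z'; at [9:11] match 'KK', group 1 = 'K'.
One capturing group, so `findall` returns just the captured substring from each match — 4 in all.

['B', 'Z', 'Z', 'K']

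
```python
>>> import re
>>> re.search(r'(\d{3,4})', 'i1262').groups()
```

('1262',)

The pattern matches 3 to 4 of a digit (captured).
`search` walks the string left to right and returns the first match it finds.
The match spans [1:5] → '1262'.
Captured: group 1 = '1262'.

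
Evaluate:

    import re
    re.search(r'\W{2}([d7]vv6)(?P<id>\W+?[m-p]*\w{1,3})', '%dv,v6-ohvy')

None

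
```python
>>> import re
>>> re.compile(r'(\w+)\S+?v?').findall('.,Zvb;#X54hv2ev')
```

['Zvb', 'X54hv2e']

The `?` after the quantifier makes it lazy — it takes as little as possible before letting the rest of the pattern try.
Because there's exactly one group, `findall` drops the full match and keeps group 1 from each hit.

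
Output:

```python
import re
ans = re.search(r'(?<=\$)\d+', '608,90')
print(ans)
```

None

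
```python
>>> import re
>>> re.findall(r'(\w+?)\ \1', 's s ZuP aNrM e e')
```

The backreference `\1` re-matches whatever the first group consumed, character for character.
Matches: at [0:3] match 's s', group 1 = 's'; at [13:16] match 'e e', group 1 = 'e'.
One capturing group, so `findall` returns just the captured substring from each match — 2 in all.

['s', 'e']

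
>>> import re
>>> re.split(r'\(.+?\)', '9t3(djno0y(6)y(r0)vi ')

The `?` after the quantifier makes it lazy — it takes as little as possible before letting the rest of the pattern try.
Matches to split on: at [3:13] → '(djno0y(6)'; at [14:18] → '(r0)'.
The string is cut at each match, leaving 3 pieces.

['9t3', 'y', 'vi ']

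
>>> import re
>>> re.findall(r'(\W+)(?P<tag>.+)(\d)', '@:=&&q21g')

[('@:=&&', 'q2', '1')]

This matches one or more of a non-word character (captured); then one or more of any character (captured as 'tag'); then a digit (captured).
Matches: at [0:8] match '@:=&&q21', groups = ('@:=&&', 'q2', '1').
Multiple groups make `findall` return tuples — one 3-tuple for the one match.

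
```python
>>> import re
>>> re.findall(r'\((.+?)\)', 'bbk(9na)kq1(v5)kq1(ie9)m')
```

With the lazy modifier that quantifier settles for the fewest repetitions that let the rest of the pattern succeed (the atoms after it are unaffected and can still be greedy).
Because there's exactly one group, `findall` drops the full match and keeps group 1 from each hit.

['9na', 'v5', 'ie9']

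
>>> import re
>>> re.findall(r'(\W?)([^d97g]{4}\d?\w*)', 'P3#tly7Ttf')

[('', 'P3#tly7Ttf')]

This matches optionally a non-word character (captured); then exactly 4 of any character except [d97g], then optionally a digit, then zero or more of a word character (captured).
Walking the string: at [0:10] match 'P3#tly7Ttf', groups = ('', 'P3#tly7Ttf').
`findall` packs the 2 group values into a tuple for every match.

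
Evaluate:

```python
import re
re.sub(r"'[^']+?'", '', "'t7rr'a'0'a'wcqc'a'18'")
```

'aaa'

Every occurrence is swapped for ''.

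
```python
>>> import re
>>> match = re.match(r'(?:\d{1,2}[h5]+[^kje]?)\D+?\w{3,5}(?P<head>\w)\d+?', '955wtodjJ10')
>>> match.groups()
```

The match spans [0:11] → '955wtodjJ10'.
Captured: group 1 = '1'.

('1',)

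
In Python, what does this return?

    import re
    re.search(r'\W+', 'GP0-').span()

The match spans [3:4] → '-'.

(3, 4)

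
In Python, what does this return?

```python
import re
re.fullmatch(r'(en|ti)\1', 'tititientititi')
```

None

`re.fullmatch` is like wrapping the pattern in `^…$` (in single-line mode).
Here the pattern can't cover the whole string, so the call returns None.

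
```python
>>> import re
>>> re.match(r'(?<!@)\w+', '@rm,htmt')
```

None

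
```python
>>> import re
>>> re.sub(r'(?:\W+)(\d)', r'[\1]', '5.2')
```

'5[2]'

The replacement refers to a captured group, so each match is rewritten using its own captured text.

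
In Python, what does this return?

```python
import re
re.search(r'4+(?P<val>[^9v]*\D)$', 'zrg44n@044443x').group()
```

The match spans [3:14] → '44n@044443x'.

'44n@044443x'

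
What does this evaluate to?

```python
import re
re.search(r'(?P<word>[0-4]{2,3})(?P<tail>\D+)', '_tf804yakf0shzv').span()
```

(4, 10)

The pattern matches 2 to 3 of a character in [0-4] (captured as 'word'); then one or more of a non-digit (captured as 'tail').
`re.search` tries every starting position until one works.
The match spans [4:10] → '04yakf'.
Captured: group 1 = '04', group 2 = 'yakf'.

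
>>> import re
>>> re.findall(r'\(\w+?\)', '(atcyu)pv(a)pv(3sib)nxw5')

Matches: at [0:7] → '(atcyu)'; at [9:12] → '(a)'; at [14:20] → '(3sib)'.
No capturing groups, so `findall` returns the 3 full match strings.

['(atcyu)', '(a)', '(3sib)']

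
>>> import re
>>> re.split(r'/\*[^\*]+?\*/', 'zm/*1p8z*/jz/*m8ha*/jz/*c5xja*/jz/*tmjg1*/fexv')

['zm', 'jz', 'jz', 'jz', 'fexv']

Each match becomes a cut point; 5 segments remain.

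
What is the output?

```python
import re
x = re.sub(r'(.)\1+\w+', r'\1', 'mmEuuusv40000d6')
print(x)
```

After group 1 captures some text, `\1` only succeeds where that same text appears again.
The replacement refers to a captured group, so each match is rewritten using its own captured text.

m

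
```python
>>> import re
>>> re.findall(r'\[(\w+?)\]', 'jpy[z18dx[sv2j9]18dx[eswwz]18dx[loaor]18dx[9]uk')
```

Because there's exactly one group, `findall` drops the full match and keeps group 1 from each hit.

['sv2j9', 'eswwz', 'loaor', '9']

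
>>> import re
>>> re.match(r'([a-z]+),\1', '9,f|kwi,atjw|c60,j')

None

`\1` has to match the exact text group 1 already captured.
`re.match` won't scan ahead — the pattern has to work from the very first character.
Here the pattern fails at index 0, so the call returns None.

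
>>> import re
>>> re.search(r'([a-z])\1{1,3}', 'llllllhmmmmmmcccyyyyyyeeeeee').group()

`\1` is not a pattern — it's the concrete string captured by group 1, re-applied verbatim.
The match spans [0:4] → 'llll'.

'llll'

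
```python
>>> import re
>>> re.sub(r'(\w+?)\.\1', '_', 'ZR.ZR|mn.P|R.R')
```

The backreference `\1` re-matches whatever the first group consumed, character for character.
Matches: at [0:5] → 'ZR.ZR'; at [11:14] → 'R.R'.
`sub` substitutes '_' at each match site.

'_|mn.P|_'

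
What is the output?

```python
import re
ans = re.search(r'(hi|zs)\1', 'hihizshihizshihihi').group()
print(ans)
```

`\1` has to match the exact text group 1 already captured.
`re.search` tries every starting position until one works.
The match spans [0:4] → 'hihi'.
Captured: group 1 = 'hi'.

hihi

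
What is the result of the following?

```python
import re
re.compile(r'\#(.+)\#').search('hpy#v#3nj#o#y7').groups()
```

('v#3nj#o',)

The match spans [3:12] → '#v#3nj#o#'.
Captured: group 1 = 'v#3nj#o'.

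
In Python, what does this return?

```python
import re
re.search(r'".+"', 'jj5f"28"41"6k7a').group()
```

'"28"41"'

Unlike `match`, `search` isn't anchored — it looks for the pattern anywhere in the string.
The match spans [4:11] → '"28"41"'.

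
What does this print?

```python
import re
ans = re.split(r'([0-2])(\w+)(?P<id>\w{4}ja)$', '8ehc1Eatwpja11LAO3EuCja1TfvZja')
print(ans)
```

The pattern matches a character in [0-2] (captured); then one or more of a word character (captured); then exactly 4 of a word character, then the literal 'ja' (captured as 'id'); then anchored at the end.
Matches to split on: at [4:30] → '1Eatwpja11LAO3EuCja1TfvZja'.
The group in the pattern means `split` returns the separators' captures alongside the pieces.

['8ehc', '1', 'Eatwpja11LAO3EuCja1', 'TfvZja', '']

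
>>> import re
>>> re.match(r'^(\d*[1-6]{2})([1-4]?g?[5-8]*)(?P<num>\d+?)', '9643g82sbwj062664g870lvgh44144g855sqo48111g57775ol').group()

'9643g82'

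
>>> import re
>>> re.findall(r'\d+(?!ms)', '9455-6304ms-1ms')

['9455', '630']

A negative assertion filters positions out without eating any characters.
`findall` yields the raw match text (2 of them) because the pattern has no groups.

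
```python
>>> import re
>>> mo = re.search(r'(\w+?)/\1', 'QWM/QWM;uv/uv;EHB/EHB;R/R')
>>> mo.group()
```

'QWM/QWM'

`\1` has to match the exact text group 1 already captured.
Unlike `match`, `search` isn't anchored — it looks for the pattern anywhere in the string.
The match spans [0:7] → 'QWM/QWM'.
Captured: group 1 = 'QWM'.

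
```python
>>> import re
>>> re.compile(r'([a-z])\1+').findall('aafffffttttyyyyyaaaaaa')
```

['a', 'f', 't', 'y', 'a']

`\1` is not a pattern — it's the concrete string captured by group 1, re-applied verbatim.
Matches: at [0:2] match 'aa', group 1 = 'a'; at [2:7] match 'fffff', group 1 = 'f'; at [7:11] match 'tttt', group 1 = 't'; at [11:16] match 'yyyyy', group 1 = 'y'; at [16:22] match 'aaaaaa', group 1 = 'a'.
With a single group, `findall` returns only what that group captured — 5 items.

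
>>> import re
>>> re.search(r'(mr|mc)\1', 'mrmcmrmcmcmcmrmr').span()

`\1` has to match the exact text group 1 already captured.
`re.search` tries every starting position until one works.
The match spans [6:10] → 'mcmc'.
Captured: group 1 = 'mc'.

(6, 10)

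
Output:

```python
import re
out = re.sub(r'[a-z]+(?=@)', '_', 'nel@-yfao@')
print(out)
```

The lookaround is zero-width — it requires the adjacent text to match without consuming it, so the asserted text isn't part of the match.
Each match is replaced by '_'.

_@-_@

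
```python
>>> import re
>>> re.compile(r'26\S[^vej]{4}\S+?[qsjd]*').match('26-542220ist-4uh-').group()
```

'26-54222'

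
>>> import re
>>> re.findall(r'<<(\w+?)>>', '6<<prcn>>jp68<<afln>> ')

Scanning left to right: at [1:9] match '<<prcn>>', group 1 = 'prcn'; at [13:21] match '<<afln>>', group 1 = 'afln'.
`findall` collects group 1 from each match (2 total).

['prcn', 'afln']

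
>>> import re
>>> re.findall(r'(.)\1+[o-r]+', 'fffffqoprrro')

['f']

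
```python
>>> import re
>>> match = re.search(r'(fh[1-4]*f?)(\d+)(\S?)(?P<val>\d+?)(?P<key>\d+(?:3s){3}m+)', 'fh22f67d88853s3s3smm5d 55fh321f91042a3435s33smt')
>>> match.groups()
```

The pattern matches the literal 'fh', then zero or more of a character in [1-4], then optionally the literal 'f' (captured); then one or more of a digit (captured); then optionally a non-whitespace character (captured); then one or more of a digit (lazy) (captured as 'val'); then one or more of a digit, then the literal '3s' repeated 3 times, then one or more of a literal 'm' (captured as 'key').
A non-greedy quantifier consumes as few characters as it can — just enough that the remainder of the pattern still matches from where it stops; whatever follows it matches normally.
`search` walks the string left to right and returns the first match it finds.
The match spans [0:20] → 'fh22f67d88853s3s3smm'.
Captured: group 1 = 'fh22f', group 2 = '67', group 3 = 'd', group 4 = '8', group 5 = '8853s3s3smm'.

('fh22f', '67', 'd', '8', '8853s3s3smm')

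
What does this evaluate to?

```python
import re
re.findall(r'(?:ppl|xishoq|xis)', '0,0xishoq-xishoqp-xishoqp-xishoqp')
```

Alternation tries branches left to right and keeps the first one that lets the overall match succeed at that position.
With no groups in the pattern, `findall` gives back each whole match — 4 here.

['xishoq', 'xishoq', 'xishoq', 'xishoq']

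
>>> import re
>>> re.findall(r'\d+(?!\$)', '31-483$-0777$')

The negative lookaround is zero-width — it rules out positions where the adjacent text would match, without consuming anything.
Scanning left to right: at [0:2] → '31'; at [3:5] → '48'; at [8:11] → '077'.
No capturing groups, so `findall` returns the 3 full match strings.

['31', '48', '077']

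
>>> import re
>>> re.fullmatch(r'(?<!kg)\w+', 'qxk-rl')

`(?!…)`/`(?<!…)` only lets a position through if the neighbouring text does NOT match; no characters are consumed.
For `fullmatch`, every character of the input must be accounted for by the pattern.
Here the pattern can't cover the whole string, so the call returns None.

None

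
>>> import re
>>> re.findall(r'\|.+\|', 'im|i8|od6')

Scanning left to right: at [2:6] → '|i8|'.
No capturing groups, so `findall` returns the 1 full match string.

['|i8|']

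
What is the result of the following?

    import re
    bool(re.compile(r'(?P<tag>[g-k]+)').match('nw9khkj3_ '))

`match` is anchored at position 0; if the pattern doesn't fit there, it returns None.
Here the string doesn't start with a match, so the call returns None, and `bool(None)` is False.

False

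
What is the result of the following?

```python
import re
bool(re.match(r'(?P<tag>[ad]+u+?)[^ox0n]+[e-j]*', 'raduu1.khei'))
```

False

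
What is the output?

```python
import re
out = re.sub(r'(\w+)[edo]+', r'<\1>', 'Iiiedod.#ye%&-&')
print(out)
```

The pattern matches one or more of a word character (captured); then one or more of one of [edo].
Each match is replaced using the text its own group 1 captured.

<Iiiedo>.#<y>%&-&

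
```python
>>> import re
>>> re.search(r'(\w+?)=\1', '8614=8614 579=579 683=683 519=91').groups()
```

The match spans [0:9] → '8614=8614'.
Captured: group 1 = '8614'.

('8614',)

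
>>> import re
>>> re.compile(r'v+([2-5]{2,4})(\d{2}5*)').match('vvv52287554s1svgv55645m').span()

This matches one or more of a literal 'v'; then 2 to 4 of a character in [2-5] (captured); then exactly 2 of a digit, then zero or more of a literal '5' (captured).
With `match`, the pattern is implicitly anchored at the beginning.
The match spans [0:10] → 'vvv5228755'.
Captured: group 1 = '522', group 2 = '8755'.

(0, 10)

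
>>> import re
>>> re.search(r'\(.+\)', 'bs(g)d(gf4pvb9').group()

'(g)'

The match spans [2:5] → '(g)'.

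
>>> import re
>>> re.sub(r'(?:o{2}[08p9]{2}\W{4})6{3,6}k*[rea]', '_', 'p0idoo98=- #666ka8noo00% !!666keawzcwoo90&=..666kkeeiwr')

'p0id_8n_awzcw_eiwr'

`sub` substitutes '_' at each match site.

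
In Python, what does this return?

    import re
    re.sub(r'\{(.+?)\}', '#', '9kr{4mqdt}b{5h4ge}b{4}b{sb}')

'9kr#b#b#b#'

Matches: at [3:10] → '{4mqdt}'; at [11:18] → '{5h4ge}'; at [19:22] → '{4}'; at [23:27] → '{sb}'.
Each match is replaced by '#'.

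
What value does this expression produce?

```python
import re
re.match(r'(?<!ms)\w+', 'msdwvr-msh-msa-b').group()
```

'msdwvr'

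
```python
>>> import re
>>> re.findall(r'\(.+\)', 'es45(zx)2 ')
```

['(zx)']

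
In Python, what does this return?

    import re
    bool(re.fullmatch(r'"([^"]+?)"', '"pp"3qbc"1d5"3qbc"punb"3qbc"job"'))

False

`fullmatch` succeeds only if the pattern covers the string from start to end.
Here the string isn't matched end-to-end, so the call returns None, and `bool(None)` is False.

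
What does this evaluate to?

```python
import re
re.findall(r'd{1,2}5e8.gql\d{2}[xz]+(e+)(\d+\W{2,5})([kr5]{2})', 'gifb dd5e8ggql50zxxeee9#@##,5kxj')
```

[('eee', '9#@##,', '5k')]

This matches 1 to 2 of a literal 'd', then the literal '5e8', then any character; then the literal 'gql', then exactly 2 of a digit, then one or more of one of [xz]; then one or more of a literal 'e' (captured); then one or more of a digit, then 2 to 5 of a non-word character (captured); then exactly 2 of one of [kr5] (captured).
Scanning left to right: at [5:30] match 'dd5e8ggql50zxxeee9#@##,5k', groups = ('eee', '9#@##,', '5k').
3 groups means the one result is a tuple of 3 captured strings — 1 here.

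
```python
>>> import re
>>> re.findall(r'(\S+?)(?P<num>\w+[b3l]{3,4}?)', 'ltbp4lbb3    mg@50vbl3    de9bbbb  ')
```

Pattern: one or more of a non-whitespace character (lazy) (captured); then one or more of a word character, then 3 to 4 of one of [b3l] (lazy) (captured as 'num').
The `?` after the quantifier makes it lazy — it takes as little as possible before letting the rest of the pattern try.
Matches: at [0:9] match 'ltbp4lbb3', groups = ('l', 'tbp4lbb3'); at [13:22] match 'mg@50vbl3', groups = ('mg@', '50vbl3'); at [26:33] match 'de9bbbb', groups = ('d', 'e9bbbb').
With 2 capturing groups, `findall` returns a 2-tuple per match.

[('l', 'tbp4lbb3'), ('mg@', '50vbl3'), ('d', 'e9bbbb')]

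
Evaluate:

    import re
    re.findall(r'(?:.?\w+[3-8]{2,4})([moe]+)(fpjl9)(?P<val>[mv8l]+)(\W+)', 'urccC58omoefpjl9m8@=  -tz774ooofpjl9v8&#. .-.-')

[('omoe', 'fpjl9', 'm8', '@=  -'), ('ooo', 'fpjl9', 'v8', '&#. .-.-')]

Pattern: optionally any character, then one or more of a word character, then 2 to 4 of a character in [3-8] (non-capturing group); then one or more of one of [moe] (captured); then the literal 'fpj', then the literal 'l9' (captured); then one or more of one of [mv8l] (captured as 'val'); then one or more of a non-word character (captured).
Scanning left to right: at [0:23] match 'urccC58omoefpjl9m8@=  -', groups = ('omoe', 'fpjl9', 'm8', '@=  -'); at [23:46] match 'tz774ooofpjl9v8&#. .-.-', groups = ('ooo', 'fpjl9', 'v8', '&#. .-.-').
With 4 capturing groups, `findall` returns a 4-tuple per match.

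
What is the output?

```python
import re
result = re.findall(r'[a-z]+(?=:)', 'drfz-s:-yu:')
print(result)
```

['s', 'yu']

The positive lookaround only admits positions where the adjacent text matches; those characters stay outside the span.
Scanning left to right: at [5:6] → 's'; at [8:10] → 'yu'.
Since nothing is captured, `findall` lists the 2 matched substrings directly.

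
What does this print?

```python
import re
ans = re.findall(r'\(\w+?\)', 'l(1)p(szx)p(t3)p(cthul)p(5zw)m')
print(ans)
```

['(1)', '(szx)', '(t3)', '(cthul)', '(5zw)']

`findall` yields the raw match text (5 of them) because the pattern has no groups.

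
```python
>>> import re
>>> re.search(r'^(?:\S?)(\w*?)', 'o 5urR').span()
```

(0, 1)

The pattern matches anchored at the start of the string; then optionally a non-whitespace character (non-capturing group); then zero or more of a word character (lazy) (captured).
`re.search` tries every starting position until one works.
The match spans [0:1] → 'o'.
Captured: group 1 = ''.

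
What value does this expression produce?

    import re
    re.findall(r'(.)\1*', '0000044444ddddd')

['0', '4', 'd']

`\1` is not a pattern — it's the concrete string captured by group 1, re-applied verbatim.
Matches: at [0:5] match '00000', group 1 = '0'; at [5:10] match '44444', group 1 = '4'; at [10:15] match 'ddddd', group 1 = 'd'.
`findall` collects group 1 from each match (3 total).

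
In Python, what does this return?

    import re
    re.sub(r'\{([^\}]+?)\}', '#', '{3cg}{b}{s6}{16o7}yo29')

'####yo29'

`sub` substitutes '#' at each match site.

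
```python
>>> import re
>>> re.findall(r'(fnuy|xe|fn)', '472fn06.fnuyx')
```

Alternation isn't longest-match — the leftmost alternative that fits at this position is chosen.
Scanning left to right: at [3:5] match 'fn', group 1 = 'fn'; at [8:12] match 'fnuy', group 1 = 'fnuy'.
`findall` collects group 1 from each match (2 total).

['fn', 'fnuy']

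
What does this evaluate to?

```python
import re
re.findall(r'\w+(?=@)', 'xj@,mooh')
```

['xj']

The `(?=…)`/`(?<=…)` assertion just peeks at neighbouring text; it doesn't advance the match position.
Scanning left to right: at [0:2] → 'xj'.
No capturing groups, so `findall` returns the 1 full match string.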